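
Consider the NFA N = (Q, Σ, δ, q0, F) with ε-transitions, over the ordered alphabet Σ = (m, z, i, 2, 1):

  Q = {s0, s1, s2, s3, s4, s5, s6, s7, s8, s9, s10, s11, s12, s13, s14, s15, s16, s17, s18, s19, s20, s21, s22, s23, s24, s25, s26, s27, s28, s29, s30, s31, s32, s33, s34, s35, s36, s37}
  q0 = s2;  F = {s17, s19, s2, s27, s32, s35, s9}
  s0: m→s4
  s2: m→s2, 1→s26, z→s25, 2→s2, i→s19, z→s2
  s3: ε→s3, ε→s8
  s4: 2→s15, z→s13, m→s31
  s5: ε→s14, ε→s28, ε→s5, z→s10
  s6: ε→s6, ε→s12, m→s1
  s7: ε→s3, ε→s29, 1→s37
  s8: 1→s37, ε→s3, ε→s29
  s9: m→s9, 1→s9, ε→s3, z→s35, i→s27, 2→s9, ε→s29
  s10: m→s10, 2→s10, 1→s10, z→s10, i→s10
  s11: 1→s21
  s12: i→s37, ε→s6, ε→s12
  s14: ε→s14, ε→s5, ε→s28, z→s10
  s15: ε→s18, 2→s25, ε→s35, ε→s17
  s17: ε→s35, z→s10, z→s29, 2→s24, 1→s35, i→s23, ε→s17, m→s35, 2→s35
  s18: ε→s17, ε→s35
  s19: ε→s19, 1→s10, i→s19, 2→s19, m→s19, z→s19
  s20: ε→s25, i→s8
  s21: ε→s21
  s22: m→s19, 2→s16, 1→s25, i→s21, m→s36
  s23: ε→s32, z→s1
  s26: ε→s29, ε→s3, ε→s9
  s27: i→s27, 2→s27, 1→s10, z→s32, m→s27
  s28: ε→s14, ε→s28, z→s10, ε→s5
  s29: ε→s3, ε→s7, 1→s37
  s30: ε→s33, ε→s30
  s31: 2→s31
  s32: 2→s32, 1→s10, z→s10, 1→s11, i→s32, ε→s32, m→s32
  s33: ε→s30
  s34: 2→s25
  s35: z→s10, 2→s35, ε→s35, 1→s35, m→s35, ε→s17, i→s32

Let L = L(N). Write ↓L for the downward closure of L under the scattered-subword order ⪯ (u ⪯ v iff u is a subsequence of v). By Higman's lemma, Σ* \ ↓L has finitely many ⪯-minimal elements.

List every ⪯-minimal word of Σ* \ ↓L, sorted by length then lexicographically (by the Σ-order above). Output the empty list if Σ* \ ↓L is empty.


A = [i1, 1zz].

|Q|=38, |F|=7, |δ|=110 (43 ε).
min D↑ (7 st, q0=0, F={3}): 0:m→0,z→0,i→1,2→0,1→2 1:m→1,z→1,i→1,2→1,1→3 2:m→2,z→4,i→5,2→2,1→2 3:m→3,z→3,i→3,2→3,1→3 4:m→4,z→3,i→6,2→4,1→4 5:m→5,z→6,i→5,2→5,1→3 6:m→6,z→3,i→6,2→6,1→3.
'i1': |S_i|=[20, 8, 3] end={s10,s11,s21} — reject; 2/2 deletions ∈↓L.
'1zz': N↓-sim [20, 17, 14, 7] end={s1,s10,s29,s3,s37,s7,s8} — reject; 3/3 single-dels accept.
2 minimals (antichain).


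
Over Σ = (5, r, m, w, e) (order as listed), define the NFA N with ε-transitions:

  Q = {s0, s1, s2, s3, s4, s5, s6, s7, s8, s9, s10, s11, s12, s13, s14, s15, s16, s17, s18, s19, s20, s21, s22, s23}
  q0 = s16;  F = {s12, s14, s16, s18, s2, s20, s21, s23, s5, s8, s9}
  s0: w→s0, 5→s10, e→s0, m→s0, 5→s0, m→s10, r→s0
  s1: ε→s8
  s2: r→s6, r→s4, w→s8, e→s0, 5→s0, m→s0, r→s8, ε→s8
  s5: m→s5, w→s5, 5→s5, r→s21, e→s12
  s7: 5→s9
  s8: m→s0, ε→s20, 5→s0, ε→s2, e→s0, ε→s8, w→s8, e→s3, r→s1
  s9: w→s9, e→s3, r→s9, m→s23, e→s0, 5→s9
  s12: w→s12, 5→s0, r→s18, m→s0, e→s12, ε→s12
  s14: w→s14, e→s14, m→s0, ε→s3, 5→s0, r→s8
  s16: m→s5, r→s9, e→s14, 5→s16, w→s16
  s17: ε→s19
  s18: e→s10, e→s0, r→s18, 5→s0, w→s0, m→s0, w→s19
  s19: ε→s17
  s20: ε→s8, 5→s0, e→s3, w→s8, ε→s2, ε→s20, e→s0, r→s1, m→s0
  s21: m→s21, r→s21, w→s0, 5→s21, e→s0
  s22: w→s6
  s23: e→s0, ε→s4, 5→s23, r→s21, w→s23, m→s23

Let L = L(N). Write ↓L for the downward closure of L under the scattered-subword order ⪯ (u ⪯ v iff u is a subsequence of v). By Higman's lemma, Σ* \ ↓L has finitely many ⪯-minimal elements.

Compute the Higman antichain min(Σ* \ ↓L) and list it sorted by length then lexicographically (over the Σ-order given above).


min(Σ*\↓L) = [re, e5, em, mrw].

|Q|=24, |F|=11, |δ|=84 (13 ε).
min D↑ (10 st, q0=0, F={5}): 0:5→0,r→1,m→2,w→0,e→3 1:5→1,r→1,m→4,w→1,e→5 2:5→2,r→6,m→2,w→2,e→7 3:5→5,r→8,m→5,w→3,e→3 4:5→4,r→6,m→4,w→4,e→5 5:5→5,r→5,m→5,w→5,e→5 6:5→6,r→6,m→6,w→5,e→5 7:5→5,r→9,m→5,w→7,e→7 8:5→5,r→8,m→5,w→8,e→5 9:5→5,r→9,m→5,w→5,e→5 [Hopcroft].
're': run [19, 15, 3] end={s0,s10,s3} — reject; 2/2 del acc.
'e5': N↓-sim [19, 14, 2] end={s0,s10} — reject; 2/2 del acc.
'em': run [19, 14, 2] end={s0,s10} ∉↓L; 2/2 del acc.
'mrw': |S_i|=[19, 10, 6, 4] end={s0,s10,s17,s19} — reject; 3/3 deletions ∈↓L.
4 minimals (antichain).


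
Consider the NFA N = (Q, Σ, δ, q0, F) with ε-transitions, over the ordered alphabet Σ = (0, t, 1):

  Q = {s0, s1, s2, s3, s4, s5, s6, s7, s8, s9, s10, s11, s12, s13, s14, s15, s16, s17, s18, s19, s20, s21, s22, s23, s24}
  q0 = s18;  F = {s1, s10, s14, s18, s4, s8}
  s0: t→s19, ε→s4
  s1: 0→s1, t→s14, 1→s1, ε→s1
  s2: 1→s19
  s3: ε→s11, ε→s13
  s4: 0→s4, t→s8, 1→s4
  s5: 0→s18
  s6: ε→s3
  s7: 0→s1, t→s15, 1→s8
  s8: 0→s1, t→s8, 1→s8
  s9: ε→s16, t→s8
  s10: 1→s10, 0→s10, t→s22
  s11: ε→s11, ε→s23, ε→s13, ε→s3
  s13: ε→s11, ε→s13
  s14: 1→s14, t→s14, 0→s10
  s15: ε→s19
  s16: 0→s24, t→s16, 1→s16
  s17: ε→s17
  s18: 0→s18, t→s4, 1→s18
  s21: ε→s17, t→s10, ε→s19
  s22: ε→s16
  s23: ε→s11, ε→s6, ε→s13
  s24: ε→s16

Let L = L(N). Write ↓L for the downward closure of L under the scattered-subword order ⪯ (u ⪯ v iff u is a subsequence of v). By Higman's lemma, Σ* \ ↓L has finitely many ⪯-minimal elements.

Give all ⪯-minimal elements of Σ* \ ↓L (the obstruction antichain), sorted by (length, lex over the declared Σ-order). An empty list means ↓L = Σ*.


min(Σ*\↓L) = [tt0t0t].

|Q|=25, |F|=6, |δ|=50 (21 ε).
min D↑ (7 st, q0=0, F={6}): 0:0→0,t→1,1→0 1:0→1,t→2,1→1 2:0→3,t→2,1→2 3:0→3,t→4,1→3 4:0→5,t→4,1→4 5:0→5,t→6,1→5 6:0→6,t→6,1→6.
'tt0t0t': N↓-sim [9, 8, 7, 6, 5, 4, 3] end={s16,s22,s24} — reject; 6/6 single-dels accept.
1 words, ⪯-incomp.


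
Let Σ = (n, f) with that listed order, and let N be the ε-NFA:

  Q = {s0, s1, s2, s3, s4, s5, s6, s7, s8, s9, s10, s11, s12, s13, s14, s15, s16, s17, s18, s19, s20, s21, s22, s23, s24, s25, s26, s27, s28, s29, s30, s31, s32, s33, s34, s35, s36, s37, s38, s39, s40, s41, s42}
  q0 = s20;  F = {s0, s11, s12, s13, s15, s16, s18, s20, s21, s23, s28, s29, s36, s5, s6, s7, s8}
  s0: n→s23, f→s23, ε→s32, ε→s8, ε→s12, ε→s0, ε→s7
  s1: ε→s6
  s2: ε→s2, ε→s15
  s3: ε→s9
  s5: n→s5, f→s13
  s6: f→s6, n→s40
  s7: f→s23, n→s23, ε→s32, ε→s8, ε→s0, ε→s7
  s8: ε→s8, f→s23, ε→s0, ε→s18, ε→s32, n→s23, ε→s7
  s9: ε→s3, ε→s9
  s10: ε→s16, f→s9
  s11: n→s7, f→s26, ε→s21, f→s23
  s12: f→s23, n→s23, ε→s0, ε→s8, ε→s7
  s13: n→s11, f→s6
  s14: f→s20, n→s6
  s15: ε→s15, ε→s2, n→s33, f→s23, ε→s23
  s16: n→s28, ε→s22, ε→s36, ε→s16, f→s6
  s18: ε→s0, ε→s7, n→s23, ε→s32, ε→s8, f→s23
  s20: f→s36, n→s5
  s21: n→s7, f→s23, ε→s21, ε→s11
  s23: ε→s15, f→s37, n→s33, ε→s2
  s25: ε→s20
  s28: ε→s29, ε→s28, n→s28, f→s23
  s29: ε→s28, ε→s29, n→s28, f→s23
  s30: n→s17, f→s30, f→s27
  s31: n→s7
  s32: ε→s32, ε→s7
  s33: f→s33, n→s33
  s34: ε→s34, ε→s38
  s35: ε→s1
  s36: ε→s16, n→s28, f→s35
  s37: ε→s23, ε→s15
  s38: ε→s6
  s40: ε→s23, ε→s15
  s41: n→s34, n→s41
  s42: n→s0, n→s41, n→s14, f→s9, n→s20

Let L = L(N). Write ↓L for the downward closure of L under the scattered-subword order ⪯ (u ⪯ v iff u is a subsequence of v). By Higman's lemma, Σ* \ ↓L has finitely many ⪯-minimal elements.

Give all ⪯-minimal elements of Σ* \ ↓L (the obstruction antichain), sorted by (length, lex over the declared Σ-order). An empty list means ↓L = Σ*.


A = [fnfn, ffnn, nfnnnn].

|Q|=43, |F|=17, |δ|=106 (55 ε).
min D↑ (10 st, q0=0, F={9}): 0:n→1,f→2 1:n→1,f→3 2:n→4,f→5 3:n→6,f→5 4:n→4,f→7 5:n→7,f→5 6:n→8,f→7 7:n→9,f→7 8:n→7,f→7 9:n→9,f→9 [Hopcroft].
'fnfn': |S_i|=[26, 24, 17, 6, 1] end={s33} — reject; 4/4 single-dels accept.
'ffnn': N↓-sim [26, 24, 10, 6, 1] end={s33} rej; 4/4 deletions ∈↓L.
'nfnnnn': run [26, 20, 17, 15, 11, 5, 1] end={s33} ∉↓L; 6/6 del acc.
3 minimals (antichain).


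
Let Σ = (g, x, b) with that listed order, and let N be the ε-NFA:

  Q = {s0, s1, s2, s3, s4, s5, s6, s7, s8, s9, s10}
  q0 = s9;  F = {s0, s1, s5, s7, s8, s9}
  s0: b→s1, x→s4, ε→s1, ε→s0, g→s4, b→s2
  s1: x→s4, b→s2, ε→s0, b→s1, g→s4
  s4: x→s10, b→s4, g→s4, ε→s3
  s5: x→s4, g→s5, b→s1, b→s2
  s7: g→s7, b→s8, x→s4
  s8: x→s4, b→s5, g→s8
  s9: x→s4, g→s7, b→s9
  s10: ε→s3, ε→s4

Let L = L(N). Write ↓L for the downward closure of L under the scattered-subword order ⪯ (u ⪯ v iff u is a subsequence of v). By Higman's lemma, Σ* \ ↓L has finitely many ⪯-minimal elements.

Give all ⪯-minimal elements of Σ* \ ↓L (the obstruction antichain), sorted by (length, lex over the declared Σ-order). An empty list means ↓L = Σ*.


|Q|=11, |F|=6, |δ|=30 (6 ε).
min D↑ (6 st, q0=0, F={2}): 0:g→1,x→2,b→0 1:g→1,x→2,b→3 2:g→2,x→2,b→2 3:g→3,x→2,b→4 4:g→4,x→2,b→5 5:g→2,x→2,b→5.
'x': |S_i|=[10, 3] end={s10,s3,s4} — reject; 1/1 deletions ∈↓L.
'gbbbg': run [10, 9, 8, 7, 6, 3] end={s10,s3,s4} ∉↓L; 5/5 del acc.
2 minimals (antichain).

A = [x, gbbbg].


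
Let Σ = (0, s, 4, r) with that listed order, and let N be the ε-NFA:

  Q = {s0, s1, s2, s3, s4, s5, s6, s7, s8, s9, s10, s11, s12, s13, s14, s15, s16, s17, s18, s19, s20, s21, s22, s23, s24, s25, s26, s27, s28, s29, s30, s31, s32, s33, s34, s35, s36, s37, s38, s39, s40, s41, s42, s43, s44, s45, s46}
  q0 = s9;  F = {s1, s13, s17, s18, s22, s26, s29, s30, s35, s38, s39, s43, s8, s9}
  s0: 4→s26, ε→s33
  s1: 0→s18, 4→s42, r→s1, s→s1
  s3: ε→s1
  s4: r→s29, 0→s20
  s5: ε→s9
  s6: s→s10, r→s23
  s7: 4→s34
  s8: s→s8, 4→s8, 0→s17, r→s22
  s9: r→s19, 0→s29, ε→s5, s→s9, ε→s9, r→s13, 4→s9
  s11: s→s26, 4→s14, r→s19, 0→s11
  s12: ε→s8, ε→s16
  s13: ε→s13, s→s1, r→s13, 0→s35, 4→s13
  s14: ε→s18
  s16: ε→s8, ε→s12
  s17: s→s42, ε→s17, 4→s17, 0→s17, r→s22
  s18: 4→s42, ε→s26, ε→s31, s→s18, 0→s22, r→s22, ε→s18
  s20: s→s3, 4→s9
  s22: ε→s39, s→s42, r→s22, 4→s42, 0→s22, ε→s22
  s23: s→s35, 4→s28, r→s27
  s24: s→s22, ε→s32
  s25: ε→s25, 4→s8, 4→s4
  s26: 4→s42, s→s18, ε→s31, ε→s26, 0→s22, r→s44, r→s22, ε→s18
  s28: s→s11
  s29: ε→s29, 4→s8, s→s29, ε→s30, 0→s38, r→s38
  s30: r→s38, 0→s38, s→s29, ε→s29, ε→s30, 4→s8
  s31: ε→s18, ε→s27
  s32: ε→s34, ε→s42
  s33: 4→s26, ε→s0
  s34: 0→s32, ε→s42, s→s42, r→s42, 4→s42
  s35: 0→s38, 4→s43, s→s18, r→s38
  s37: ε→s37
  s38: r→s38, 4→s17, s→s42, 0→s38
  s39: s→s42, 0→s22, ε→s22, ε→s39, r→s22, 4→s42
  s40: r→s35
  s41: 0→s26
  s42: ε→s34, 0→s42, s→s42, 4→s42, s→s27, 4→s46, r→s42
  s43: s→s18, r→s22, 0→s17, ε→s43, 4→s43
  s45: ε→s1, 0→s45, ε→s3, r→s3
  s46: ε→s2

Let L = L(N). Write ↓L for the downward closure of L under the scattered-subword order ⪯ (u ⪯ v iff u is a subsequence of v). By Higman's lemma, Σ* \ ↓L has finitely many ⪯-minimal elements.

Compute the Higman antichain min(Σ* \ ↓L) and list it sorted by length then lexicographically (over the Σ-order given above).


|Q|=47, |F|=14, |δ|=132 (40 ε).
min D↑ (12 st, q0=0, F={7}): 0:0→1,s→0,4→0,r→2 1:0→3,s→1,4→4,r→3 2:0→5,s→6,4→2,r→2 3:0→3,s→7,4→8,r→3 4:0→8,s→4,4→4,r→9 5:0→3,s→10,4→11,r→3 6:0→10,s→6,4→7,r→6 7:0→7,s→7,4→7,r→7 8:0→8,s→7,4→8,r→9 9:0→9,s→7,4→7,r→9 10:0→9,s→10,4→7,r→9 11:0→8,s→10,4→11,r→9 (ε-aug+det+¬).
'00s': N↓-sim [24, 19, 10, 6] end={s2,s27,s32,s34,s42,s46} — reject; 3/3 deletions ∈↓L.
'0rs': |S_i|=[24, 19, 11, 6] end={s2,s27,s32,s34,s42,s46} ∉↓L; 3/3 deletions ∈↓L.
'rs4': N↓-sim [24, 19, 13, 6] end={s2,s27,s32,s34,s42,s46} rej; 3/3 single-dels accept.
'04r4': N↓-sim [24, 19, 15, 9, 6] end={s2,s27,s32,s34,s42,s46} rej; 4/4 del acc.
4 obstructions.

A = [00s, 0rs, rs4, 04r4].


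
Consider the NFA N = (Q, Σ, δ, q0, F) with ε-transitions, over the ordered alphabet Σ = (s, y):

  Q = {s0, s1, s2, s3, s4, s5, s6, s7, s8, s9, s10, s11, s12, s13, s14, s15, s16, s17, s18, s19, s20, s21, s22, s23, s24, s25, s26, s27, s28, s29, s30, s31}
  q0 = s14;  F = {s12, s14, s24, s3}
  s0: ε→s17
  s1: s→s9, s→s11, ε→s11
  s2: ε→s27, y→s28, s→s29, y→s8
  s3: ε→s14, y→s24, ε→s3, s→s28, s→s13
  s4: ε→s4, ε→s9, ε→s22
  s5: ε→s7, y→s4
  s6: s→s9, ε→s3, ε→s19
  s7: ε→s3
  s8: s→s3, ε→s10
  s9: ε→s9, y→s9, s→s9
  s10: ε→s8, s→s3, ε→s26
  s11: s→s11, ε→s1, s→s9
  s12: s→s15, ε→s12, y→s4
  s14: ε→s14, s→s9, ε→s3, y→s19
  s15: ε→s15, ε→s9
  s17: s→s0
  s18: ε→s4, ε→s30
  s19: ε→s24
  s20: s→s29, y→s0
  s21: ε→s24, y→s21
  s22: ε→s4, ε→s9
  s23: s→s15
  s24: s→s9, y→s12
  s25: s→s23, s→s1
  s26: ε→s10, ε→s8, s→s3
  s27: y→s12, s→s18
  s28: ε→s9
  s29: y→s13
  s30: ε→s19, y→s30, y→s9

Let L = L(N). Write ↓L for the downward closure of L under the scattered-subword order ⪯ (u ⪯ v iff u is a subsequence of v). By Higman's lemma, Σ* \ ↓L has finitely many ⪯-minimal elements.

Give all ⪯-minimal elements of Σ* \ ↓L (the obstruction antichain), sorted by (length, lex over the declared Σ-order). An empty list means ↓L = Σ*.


|Q|=32, |F|=4, |δ|=67 (32 ε).
min D↑ (4 st, q0=0, F={1}): 0:s→1,y→2 1:s→1,y→1 2:s→1,y→3 3:s→1,y→1.
's': N↓-sim [11, 4] end={s13,s15,s28,s9} ∉↓L; 1/1 single-dels accept.
'yyy': run [11, 7, 5, 3] end={s22,s4,s9} ∉↓L; 3/3 deletions ∈↓L.
2 words, ⪯-incomp.

A = [s, yyy].


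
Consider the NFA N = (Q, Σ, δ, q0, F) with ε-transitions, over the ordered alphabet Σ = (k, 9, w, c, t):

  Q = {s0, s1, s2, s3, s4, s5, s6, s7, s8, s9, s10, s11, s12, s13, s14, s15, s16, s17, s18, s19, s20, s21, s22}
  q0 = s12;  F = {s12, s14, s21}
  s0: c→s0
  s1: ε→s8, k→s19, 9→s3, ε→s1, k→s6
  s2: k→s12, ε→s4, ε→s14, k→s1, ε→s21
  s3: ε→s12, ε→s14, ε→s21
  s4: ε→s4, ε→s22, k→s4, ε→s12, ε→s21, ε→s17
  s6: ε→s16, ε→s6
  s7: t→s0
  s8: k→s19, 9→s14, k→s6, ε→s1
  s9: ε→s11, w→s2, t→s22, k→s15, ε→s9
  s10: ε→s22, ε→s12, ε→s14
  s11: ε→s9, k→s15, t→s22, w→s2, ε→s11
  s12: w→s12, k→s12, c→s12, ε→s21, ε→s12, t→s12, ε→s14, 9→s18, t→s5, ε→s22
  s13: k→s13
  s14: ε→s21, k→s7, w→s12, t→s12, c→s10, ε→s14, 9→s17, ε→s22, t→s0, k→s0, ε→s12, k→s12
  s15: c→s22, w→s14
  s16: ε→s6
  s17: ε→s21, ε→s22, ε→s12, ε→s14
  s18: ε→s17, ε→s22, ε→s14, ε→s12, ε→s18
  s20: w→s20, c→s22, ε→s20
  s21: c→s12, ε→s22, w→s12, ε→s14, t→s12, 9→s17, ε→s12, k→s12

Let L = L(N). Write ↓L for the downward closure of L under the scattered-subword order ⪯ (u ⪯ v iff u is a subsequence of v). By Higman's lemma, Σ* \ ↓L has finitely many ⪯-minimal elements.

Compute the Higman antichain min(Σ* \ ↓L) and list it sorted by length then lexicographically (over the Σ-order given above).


|Q|=23, |F|=3, |δ|=86 (45 ε).
min D↑ (1 st, q0=0, F={}): 0:k→0,9→0,w→0,c→0,t→0.
L(D↑) = ∅ ⇒ ↓L = Σ*.

A = [].


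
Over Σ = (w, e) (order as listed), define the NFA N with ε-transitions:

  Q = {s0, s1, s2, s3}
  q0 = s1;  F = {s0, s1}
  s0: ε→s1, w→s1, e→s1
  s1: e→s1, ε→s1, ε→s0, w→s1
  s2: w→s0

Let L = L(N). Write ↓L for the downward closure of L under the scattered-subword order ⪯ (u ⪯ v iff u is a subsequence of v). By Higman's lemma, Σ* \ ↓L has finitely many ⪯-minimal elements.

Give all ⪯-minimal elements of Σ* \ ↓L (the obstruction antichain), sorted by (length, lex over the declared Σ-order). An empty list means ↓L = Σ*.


|Q|=4, |F|=2, |δ|=8 (3 ε).
min D↑ (1 st, q0=0, F={}): 0:w→0,e→0 [Hopcroft].
L(D↑) = ∅ ⇒ ↓L = Σ*.

A = [].


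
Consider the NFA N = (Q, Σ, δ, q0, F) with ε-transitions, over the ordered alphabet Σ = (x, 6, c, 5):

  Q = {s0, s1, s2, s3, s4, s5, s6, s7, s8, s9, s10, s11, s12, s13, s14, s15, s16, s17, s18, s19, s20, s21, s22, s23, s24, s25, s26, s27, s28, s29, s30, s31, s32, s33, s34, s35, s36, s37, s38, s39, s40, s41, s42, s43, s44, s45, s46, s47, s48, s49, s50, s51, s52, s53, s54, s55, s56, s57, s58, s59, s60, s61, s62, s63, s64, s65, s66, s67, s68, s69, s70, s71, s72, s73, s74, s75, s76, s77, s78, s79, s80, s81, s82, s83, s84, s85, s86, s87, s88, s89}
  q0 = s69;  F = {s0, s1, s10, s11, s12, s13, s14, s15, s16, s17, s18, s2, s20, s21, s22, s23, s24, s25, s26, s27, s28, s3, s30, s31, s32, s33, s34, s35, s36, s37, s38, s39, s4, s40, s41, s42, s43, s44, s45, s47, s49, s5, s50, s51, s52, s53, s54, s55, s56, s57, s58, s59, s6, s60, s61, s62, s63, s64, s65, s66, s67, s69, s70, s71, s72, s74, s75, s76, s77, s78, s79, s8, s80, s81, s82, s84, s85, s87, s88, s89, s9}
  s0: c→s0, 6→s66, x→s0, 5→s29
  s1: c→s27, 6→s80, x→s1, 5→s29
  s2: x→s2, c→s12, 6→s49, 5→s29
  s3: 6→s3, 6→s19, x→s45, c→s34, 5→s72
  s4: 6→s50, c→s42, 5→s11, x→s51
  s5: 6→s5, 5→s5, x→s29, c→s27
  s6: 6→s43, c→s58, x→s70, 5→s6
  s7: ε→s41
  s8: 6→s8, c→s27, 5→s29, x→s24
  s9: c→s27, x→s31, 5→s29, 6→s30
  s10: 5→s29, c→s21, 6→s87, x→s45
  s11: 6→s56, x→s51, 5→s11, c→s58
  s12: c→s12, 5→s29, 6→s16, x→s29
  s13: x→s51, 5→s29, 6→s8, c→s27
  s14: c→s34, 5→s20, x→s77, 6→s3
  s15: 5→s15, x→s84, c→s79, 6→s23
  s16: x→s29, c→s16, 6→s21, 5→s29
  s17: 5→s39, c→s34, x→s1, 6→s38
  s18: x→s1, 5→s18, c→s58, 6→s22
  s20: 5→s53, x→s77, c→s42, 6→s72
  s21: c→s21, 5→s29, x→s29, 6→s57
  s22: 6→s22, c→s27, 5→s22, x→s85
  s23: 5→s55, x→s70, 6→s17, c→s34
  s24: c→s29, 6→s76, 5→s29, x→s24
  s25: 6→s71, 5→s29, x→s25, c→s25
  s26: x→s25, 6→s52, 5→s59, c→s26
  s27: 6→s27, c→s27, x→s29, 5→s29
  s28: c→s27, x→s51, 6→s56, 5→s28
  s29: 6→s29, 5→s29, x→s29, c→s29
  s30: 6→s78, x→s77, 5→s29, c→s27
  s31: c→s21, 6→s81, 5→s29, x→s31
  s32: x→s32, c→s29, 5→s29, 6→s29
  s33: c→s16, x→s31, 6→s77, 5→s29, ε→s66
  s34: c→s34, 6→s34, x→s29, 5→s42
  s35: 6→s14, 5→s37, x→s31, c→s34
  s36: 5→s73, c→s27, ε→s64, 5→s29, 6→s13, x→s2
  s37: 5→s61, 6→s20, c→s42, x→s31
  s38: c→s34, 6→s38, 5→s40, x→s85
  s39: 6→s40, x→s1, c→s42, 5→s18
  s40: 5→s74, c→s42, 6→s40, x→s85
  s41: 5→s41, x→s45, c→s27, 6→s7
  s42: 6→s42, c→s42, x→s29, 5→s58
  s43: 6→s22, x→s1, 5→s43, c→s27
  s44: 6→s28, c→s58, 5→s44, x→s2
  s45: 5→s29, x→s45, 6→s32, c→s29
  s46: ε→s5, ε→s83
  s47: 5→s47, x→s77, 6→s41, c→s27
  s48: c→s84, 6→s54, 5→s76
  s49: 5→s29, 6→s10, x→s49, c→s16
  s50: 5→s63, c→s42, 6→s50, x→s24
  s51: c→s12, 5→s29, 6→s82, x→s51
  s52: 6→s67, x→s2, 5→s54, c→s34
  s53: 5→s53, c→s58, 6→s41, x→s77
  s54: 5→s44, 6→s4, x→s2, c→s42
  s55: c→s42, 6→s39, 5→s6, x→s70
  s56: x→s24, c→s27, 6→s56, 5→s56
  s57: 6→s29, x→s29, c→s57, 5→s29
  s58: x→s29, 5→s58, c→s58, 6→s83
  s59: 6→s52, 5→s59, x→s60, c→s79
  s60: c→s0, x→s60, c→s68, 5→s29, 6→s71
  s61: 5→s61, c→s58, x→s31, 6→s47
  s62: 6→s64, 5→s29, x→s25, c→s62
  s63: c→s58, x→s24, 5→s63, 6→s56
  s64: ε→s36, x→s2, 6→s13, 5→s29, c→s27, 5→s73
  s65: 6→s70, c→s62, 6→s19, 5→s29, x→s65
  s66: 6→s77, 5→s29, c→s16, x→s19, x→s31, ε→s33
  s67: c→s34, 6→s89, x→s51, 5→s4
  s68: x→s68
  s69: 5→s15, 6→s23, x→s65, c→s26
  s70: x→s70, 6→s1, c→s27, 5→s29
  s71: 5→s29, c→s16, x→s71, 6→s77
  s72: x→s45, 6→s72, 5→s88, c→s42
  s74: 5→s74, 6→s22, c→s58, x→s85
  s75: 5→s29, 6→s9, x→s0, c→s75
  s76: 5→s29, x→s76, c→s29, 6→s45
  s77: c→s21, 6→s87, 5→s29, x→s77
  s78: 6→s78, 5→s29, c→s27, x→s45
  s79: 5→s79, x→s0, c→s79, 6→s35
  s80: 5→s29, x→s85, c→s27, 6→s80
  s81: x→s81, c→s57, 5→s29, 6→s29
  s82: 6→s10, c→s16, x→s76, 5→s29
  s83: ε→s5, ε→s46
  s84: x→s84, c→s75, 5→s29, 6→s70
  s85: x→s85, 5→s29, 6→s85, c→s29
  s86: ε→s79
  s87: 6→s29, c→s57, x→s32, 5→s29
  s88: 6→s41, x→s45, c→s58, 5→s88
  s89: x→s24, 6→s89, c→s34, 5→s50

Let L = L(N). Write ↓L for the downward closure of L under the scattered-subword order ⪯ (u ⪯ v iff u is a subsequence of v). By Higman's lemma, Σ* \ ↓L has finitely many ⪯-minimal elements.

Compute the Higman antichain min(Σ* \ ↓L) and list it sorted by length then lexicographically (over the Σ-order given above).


|Q|=90, |F|=81, |δ|=348 (10 ε).
min D↑ (80 st, q0=0, F={7}): 0:x→1,6→2,c→3,5→4 1:x→1,6→5,c→6,5→7 2:x→5,6→8,c→9,5→10 3:x→11,6→12,c→3,5→13 4:x→14,6→2,c→15,5→4 5:x→5,6→16,c→17,5→7 6:x→11,6→18,c→6,5→7 7:x→7,6→7,c→7,5→7 8:x→16,6→19,c→9,5→20 9:x→7,6→9,c→9,5→21 10:x→5,6→20,c→21,5→22 11:x→11,6→23,c→11,5→7 12:x→24,6→25,c→9,5→26 13:x→27,6→12,c→15,5→13 14:x→14,6→5,c→28,5→7 15:x→29,6→30,c→15,5→15 16:x→16,6→31,c→17,5→7 17:x→7,6→17,c→17,5→7 18:x→24,6→32,c→17,5→7 19:x→33,6→19,c→9,5→34 20:x→16,6→34,c→21,5→35 21:x→7,6→21,c→21,5→36 22:x→5,6→37,c→36,5→22 23:x→23,6→38,c→39,5→7 24:x→24,6→40,c→41,5→7 25:x→42,6→43,c→9,5→44 26:x→24,6→44,c→21,5→45 27:x→27,6→23,c→29,5→7 28:x→29,6→46,c→28,5→7 29:x→29,6→47,c→29,5→7 30:x→48,6→49,c→9,5→50 31:x→33,6→31,c→17,5→7 32:x→42,6→51,c→17,5→7 33:x→33,6→33,c→7,5→7 34:x→33,6→34,c→21,5→52 35:x→16,6→53,c→36,5→35 36:x→7,6→54,c→36,5→36 37:x→16,6→53,c→17,5→37 38:x→38,6→55,c→56,5→7 39:x→7,6→56,c→39,5→7 40:x→40,6→57,c→39,5→7 41:x→7,6→39,c→41,5→7 42:x→42,6→58,c→41,5→7 43:x→59,6→43,c→9,5→60 44:x→42,6→60,c→21,5→61 45:x→24,6→62,c→36,5→45 46:x→48,6→63,c→17,5→7 47:x→48,6→38,c→39,5→7 48:x→48,6→64,c→56,5→7 49:x→38,6→65,c→9,5→66 50:x→48,6→66,c→21,5→67 51:x→59,6→51,c→17,5→7 52:x→33,6→53,c→36,5→52 53:x→33,6→53,c→17,5→53 54:x→7,6→54,c→17,5→54 55:x→68,6→7,c→69,5→7 56:x→7,6→69,c→56,5→7 57:x→70,6→55,c→56,5→7 58:x→71,6→57,c→39,5→7 59:x→59,6→71,c→7,5→7 60:x→59,6→60,c→21,5→72 61:x→42,6→73,c→36,5→61 62:x→42,6→73,c→17,5→62 63:x→38,6→74,c→17,5→7 64:x→64,6→7,c→69,5→7 65:x→70,6→65,c→9,5→75 66:x→38,6→75,c→21,5→76 67:x→48,6→77,c→36,5→67 68:x→68,6→7,c→7,5→7 69:x→7,6→7,c→69,5→7 70:x→70,6→68,c→7,5→7 71:x→71,6→70,c→7,5→7 72:x→59,6→73,c→36,5→72 73:x→59,6→73,c→17,5→73 74:x→70,6→74,c→17,5→7 75:x→70,6→75,c→21,5→78 76:x→38,6→79,c→36,5→76 77:x→38,6→79,c→17,5→77 78:x→70,6→79,c→36,5→78 79:x→70,6→79,c→17,5→79 [Hopcroft].
'x5': |S_i|=[88, 43, 2] end={s29,s73} — reject; 2/2 single-dels accept.
'6cx': N↓-sim [88, 75, 12, 1] end={s29} ∉↓L; 3/3 single-dels accept.
'666xc': |S_i|=[88, 75, 56, 36, 6, 1] end={s29} rej; 5/5 del acc.
'6556c5': |S_i|=[88, 75, 54, 43, 30, 6, 1] end={s29} rej; 6/6 single-dels accept.
'cx6666': |S_i|=[88, 69, 26, 18, 9, 4, 1] end={s29} rej; 6/6 single-dels accept.
'5c6x66': run [88, 79, 40, 35, 10, 5, 1] end={s29} ∉↓L; 6/6 del acc.
6 minimals (antichain).

Antichain: [x5, 6cx, 666xc, 6556c5, cx6666, 5c6x66].


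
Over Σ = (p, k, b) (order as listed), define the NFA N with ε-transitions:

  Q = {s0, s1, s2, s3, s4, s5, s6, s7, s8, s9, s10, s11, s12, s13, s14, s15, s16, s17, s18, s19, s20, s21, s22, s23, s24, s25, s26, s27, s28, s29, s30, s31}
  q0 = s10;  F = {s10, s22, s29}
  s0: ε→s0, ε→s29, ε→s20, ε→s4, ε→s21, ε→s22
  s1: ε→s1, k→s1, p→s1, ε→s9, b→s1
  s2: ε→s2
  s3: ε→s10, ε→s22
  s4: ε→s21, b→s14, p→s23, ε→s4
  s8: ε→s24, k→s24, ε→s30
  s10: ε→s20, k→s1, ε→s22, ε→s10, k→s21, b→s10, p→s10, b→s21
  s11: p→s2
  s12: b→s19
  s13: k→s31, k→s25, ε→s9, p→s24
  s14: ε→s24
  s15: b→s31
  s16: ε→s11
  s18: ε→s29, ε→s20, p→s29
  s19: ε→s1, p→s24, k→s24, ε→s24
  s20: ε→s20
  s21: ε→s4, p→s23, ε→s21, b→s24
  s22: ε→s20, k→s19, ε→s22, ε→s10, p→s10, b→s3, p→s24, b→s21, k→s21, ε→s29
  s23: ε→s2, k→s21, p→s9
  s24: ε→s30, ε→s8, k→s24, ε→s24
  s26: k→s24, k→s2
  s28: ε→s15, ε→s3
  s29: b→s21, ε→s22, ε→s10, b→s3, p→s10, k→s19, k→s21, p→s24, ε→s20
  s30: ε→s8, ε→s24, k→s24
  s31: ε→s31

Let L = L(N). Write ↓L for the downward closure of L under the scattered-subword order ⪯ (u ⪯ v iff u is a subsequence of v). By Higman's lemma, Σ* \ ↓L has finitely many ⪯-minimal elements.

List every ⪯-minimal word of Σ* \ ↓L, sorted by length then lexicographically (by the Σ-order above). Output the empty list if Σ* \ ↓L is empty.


Antichain: [k].

|Q|=32, |F|=3, |δ|=84 (44 ε).
min D↑ (2 st, q0=0, F={1}): 0:p→0,k→1,b→0 1:p→1,k→1,b→1 (ε-aug+det+¬).
'k': |S_i|=[16, 11] end={s1,s14,s19,s2,s21,s23,s24,s30,s4,s8,s9} rej; 1/1 deletions ∈↓L.
1 minimals (antichain).


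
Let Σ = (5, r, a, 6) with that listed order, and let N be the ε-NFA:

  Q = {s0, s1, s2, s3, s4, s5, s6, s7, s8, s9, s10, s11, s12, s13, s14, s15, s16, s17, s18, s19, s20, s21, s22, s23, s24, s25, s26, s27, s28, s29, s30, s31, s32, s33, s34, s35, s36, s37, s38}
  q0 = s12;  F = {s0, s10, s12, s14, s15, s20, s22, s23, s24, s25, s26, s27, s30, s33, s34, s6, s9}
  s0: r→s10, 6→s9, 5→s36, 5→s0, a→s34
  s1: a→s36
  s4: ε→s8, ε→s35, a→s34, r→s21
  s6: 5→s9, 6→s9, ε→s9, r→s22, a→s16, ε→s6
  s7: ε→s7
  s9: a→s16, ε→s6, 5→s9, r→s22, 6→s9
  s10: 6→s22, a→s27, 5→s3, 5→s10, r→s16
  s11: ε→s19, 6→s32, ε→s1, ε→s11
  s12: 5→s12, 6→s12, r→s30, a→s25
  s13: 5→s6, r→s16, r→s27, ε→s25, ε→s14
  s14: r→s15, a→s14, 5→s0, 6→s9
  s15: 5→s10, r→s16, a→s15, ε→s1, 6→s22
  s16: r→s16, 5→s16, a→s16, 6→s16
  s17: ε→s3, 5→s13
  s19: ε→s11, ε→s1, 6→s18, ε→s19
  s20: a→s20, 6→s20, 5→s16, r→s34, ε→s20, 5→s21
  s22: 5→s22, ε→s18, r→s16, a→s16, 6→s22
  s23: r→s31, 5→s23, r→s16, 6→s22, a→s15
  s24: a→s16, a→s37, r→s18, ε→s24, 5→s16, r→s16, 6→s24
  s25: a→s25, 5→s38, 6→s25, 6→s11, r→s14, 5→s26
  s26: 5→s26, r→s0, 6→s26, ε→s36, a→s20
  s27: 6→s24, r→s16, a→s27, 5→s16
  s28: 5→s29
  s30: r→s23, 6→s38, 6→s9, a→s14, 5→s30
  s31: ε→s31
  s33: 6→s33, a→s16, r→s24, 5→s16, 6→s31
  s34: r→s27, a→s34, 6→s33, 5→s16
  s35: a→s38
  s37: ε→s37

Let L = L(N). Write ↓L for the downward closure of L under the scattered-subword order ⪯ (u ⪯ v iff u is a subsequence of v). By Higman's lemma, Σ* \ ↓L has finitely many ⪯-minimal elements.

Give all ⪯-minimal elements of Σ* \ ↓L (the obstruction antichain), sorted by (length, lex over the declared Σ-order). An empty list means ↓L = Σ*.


|Q|=39, |F|=17, |δ|=115 (22 ε).
min D↑ (17 st, q0=0, F={7}): 0:5→0,r→1,a→2,6→0 1:5→1,r→3,a→4,6→5 2:5→6,r→4,a→2,6→2 3:5→3,r→7,a→8,6→9 4:5→10,r→8,a→4,6→5 5:5→5,r→9,a→7,6→5 6:5→6,r→10,a→11,6→6 7:5→7,r→7,a→7,6→7 8:5→12,r→7,a→8,6→9 9:5→9,r→7,a→7,6→9 10:5→10,r→12,a→13,6→5 11:5→7,r→13,a→11,6→11 12:5→12,r→7,a→14,6→9 13:5→7,r→14,a→13,6→15 14:5→7,r→7,a→14,6→16 15:5→7,r→16,a→7,6→15 16:5→7,r→7,a→7,6→16 [Hopcroft].
'rrr': run [29, 21, 13, 3] end={s16,s18,s31} ∉↓L; 3/3 del acc.
'r6a': |S_i|=[29, 21, 10, 2] end={s16,s37} rej; 3/3 del acc.
'a5a5': run [29, 26, 19, 10, 2] end={s16,s21} rej; 4/4 deletions ∈↓L.
3 minimals (antichain).

min(Σ*\↓L) = [rrr, r6a, a5a5].


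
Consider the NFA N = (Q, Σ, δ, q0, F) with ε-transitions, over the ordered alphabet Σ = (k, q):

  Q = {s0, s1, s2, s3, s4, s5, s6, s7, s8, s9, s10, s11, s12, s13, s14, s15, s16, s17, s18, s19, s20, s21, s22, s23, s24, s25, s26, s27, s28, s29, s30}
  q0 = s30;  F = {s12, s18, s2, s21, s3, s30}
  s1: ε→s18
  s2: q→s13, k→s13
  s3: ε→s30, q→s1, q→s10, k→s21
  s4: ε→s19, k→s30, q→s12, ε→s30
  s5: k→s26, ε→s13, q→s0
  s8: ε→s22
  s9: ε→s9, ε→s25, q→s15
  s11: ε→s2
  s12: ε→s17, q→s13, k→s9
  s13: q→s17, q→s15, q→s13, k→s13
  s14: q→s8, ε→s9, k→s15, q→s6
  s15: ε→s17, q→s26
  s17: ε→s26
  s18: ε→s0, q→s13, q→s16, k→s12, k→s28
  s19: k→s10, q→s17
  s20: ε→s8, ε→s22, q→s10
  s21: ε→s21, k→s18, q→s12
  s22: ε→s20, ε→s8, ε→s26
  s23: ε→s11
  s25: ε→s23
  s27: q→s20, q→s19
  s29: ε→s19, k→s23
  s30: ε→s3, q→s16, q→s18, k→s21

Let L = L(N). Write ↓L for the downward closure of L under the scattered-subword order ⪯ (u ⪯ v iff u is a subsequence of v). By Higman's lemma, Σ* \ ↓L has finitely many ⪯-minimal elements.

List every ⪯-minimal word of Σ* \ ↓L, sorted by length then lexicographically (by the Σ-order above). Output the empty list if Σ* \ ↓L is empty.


|Q|=31, |F|=6, |δ|=59 (24 ε).
min D↑ (6 st, q0=0, F={4}): 0:k→1,q→2 1:k→2,q→3 2:k→3,q→4 3:k→5,q→4 4:k→4,q→4 5:k→4,q→4.
'qq': |S_i|=[19, 16, 5] end={s13,s15,s16,s17,s26} rej; 2/2 deletions ∈↓L.
'kkq': N↓-sim [19, 15, 14, 5] end={s13,s15,s16,s17,s26} ∉↓L; 3/3 del acc.
'kqkk': run [19, 15, 11, 9, 4] end={s13,s15,s17,s26} — reject; 4/4 single-dels accept.
'qkkk': |S_i|=[19, 16, 11, 9, 4] end={s13,s15,s17,s26} — reject; 4/4 deletions ∈↓L.
'kkkkk': run [19, 15, 14, 11, 9, 4] end={s13,s15,s17,s26} ∉↓L; 5/5 single-dels accept.
5 words, ⪯-incomp.

A = [qq, kkq, kqkk, qkkk, kkkkk].


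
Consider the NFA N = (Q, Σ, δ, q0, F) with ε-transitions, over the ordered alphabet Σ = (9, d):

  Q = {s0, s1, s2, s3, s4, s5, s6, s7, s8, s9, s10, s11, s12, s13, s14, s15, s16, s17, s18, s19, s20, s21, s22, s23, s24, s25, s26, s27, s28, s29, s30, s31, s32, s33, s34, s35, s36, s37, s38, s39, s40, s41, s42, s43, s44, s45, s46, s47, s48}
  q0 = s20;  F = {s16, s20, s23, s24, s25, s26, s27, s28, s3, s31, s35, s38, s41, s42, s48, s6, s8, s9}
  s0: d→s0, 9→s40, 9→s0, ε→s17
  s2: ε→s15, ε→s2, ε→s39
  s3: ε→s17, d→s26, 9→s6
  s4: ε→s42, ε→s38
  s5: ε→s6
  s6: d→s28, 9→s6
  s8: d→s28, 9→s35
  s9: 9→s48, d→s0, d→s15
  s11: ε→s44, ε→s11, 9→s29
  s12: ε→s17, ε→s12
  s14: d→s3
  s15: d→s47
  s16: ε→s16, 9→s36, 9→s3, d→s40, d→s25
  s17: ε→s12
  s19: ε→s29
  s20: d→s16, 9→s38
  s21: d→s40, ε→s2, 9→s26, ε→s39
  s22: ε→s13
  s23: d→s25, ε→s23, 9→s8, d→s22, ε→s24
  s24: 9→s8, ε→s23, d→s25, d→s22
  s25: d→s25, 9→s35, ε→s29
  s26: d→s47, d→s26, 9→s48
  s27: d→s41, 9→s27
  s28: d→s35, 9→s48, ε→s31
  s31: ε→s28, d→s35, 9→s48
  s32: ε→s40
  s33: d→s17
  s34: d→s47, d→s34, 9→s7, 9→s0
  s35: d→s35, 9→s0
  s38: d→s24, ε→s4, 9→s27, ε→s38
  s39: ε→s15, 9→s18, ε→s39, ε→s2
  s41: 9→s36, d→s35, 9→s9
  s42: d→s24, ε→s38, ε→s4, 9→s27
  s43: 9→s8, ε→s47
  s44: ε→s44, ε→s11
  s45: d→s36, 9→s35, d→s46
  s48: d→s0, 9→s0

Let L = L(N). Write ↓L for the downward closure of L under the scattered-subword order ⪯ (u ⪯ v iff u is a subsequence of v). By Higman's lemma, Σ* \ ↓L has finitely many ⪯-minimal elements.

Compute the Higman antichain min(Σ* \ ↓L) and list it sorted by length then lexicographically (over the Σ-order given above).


min(Σ*\↓L) = [dd99, 99d9d, 99dd9, 9d999, d9d9d].

|Q|=49, |F|=18, |δ|=96 (35 ε).
min D↑ (16 st, q0=0, F={15}): 0:9→1,d→2 1:9→3,d→4 2:9→5,d→6 3:9→3,d→7 4:9→8,d→6 5:9→9,d→10 6:9→11,d→6 7:9→12,d→11 8:9→11,d→13 9:9→9,d→13 10:9→14,d→10 11:9→15,d→11 12:9→14,d→15 13:9→14,d→11 14:9→15,d→15 15:9→15,d→15.
'dd99': N↓-sim [29, 24, 15, 6, 4] end={s0,s12,s17,s40} rej; 4/4 del acc.
'99d9d': run [29, 27, 16, 13, 9, 6] end={s0,s12,s15,s17,s40,s47} — reject; 5/5 del acc.
'99dd9': |S_i|=[29, 27, 16, 13, 7, 4] end={s0,s12,s17,s40} — reject; 5/5 deletions ∈↓L.
'9d999': run [29, 27, 21, 13, 6, 4] end={s0,s12,s17,s40} — reject; 5/5 single-dels accept.
'd9d9d': |S_i|=[29, 24, 16, 11, 5, 4] end={s0,s12,s17,s40} ∉↓L; 5/5 single-dels accept.
5 minimals (antichain).


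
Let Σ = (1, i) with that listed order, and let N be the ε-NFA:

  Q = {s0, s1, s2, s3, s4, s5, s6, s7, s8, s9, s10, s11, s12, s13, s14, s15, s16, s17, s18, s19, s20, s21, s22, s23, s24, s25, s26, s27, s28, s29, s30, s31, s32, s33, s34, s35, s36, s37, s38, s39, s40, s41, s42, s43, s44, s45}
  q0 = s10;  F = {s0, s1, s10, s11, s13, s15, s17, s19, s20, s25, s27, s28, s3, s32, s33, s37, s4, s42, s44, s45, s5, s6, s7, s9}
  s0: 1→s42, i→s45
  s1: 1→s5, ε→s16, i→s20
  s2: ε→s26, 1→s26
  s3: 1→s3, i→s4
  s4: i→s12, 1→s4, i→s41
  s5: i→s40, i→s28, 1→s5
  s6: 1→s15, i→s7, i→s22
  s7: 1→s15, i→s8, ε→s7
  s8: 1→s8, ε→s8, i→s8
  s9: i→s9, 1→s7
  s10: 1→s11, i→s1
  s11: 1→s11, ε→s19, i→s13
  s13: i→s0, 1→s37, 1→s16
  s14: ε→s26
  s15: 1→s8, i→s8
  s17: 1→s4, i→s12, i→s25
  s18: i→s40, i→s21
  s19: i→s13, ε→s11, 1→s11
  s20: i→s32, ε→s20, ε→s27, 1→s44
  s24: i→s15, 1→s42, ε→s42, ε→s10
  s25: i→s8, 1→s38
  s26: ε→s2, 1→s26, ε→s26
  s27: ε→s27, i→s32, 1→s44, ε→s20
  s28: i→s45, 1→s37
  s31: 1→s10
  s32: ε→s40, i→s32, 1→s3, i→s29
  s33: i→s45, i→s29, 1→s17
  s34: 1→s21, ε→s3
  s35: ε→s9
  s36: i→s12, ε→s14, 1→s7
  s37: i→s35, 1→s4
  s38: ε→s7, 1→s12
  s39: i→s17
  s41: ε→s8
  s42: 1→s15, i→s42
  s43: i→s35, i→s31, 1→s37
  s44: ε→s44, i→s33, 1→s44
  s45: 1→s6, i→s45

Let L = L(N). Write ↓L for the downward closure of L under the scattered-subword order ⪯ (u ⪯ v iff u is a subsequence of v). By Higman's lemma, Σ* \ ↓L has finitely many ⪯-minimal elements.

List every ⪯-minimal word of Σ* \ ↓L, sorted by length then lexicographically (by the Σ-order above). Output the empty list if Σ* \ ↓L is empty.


A = [1i11i, 1ii111, iii1ii].

|Q|=46, |F|=24, |δ|=94 (22 ε).
min D↑ (23 st, q0=0, F={17}): 0:1→1,i→2 1:1→1,i→3 2:1→4,i→5 3:1→6,i→7 4:1→4,i→8 5:1→9,i→10 6:1→11,i→12 7:1→13,i→14 8:1→6,i→14 9:1→9,i→15 10:1→16,i→10 11:1→11,i→17 12:1→18,i→12 13:1→19,i→13 14:1→20,i→14 15:1→21,i→14 16:1→16,i→11 17:1→17,i→17 18:1→19,i→17 19:1→17,i→17 20:1→19,i→18 21:1→11,i→22 22:1→18,i→17 [Hopcroft].
'1i11i': N↓-sim [33, 28, 23, 16, 7, 3] end={s12,s41,s8} — reject; 5/5 deletions ∈↓L.
'1ii111': run [33, 28, 23, 15, 8, 3, 1] end={s8} rej; 6/6 deletions ∈↓L.
'iii1ii': run [33, 30, 26, 20, 12, 9, 3] end={s12,s41,s8} — reject; 6/6 del acc.
3 minimals (antichain).


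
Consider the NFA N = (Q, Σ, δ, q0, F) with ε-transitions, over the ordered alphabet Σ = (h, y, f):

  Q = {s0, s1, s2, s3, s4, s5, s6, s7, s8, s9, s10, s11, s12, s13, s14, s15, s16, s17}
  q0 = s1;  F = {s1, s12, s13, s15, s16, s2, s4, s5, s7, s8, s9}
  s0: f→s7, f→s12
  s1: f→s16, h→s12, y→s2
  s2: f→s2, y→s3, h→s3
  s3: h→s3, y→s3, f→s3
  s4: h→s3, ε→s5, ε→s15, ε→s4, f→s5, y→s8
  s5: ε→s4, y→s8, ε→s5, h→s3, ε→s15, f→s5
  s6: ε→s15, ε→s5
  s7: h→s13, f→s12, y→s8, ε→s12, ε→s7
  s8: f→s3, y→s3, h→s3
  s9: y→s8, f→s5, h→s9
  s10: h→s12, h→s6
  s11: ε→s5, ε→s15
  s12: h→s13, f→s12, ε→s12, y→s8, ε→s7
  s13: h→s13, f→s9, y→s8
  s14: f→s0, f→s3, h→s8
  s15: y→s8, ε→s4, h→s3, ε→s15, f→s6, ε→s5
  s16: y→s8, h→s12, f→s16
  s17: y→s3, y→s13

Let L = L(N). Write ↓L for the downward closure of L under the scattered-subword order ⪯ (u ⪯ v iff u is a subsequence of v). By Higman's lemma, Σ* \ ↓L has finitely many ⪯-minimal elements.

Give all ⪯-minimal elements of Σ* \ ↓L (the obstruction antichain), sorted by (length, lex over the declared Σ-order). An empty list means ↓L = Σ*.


|Q|=18, |F|=11, |δ|=62 (17 ε).
min D↑ (9 st, q0=0, F={6}): 0:h→1,y→2,f→3 1:h→4,y→5,f→1 2:h→6,y→6,f→2 3:h→1,y→5,f→3 4:h→4,y→5,f→7 5:h→6,y→6,f→6 6:h→6,y→6,f→6 7:h→7,y→5,f→8 8:h→6,y→5,f→8 (ε-aug+det+¬).
'yh': run [13, 3, 1] end={s3} — reject; 2/2 deletions ∈↓L.
'yy': run [13, 3, 1] end={s3} ∉↓L; 2/2 del acc.
'hyf': N↓-sim [13, 10, 2, 1] end={s3} rej; 3/3 del acc.
'fyf': run [13, 12, 2, 1] end={s3} — reject; 3/3 del acc.
'hhffh': |S_i|=[13, 10, 8, 7, 6, 1] end={s3} rej; 5/5 single-dels accept.
5 minimals (antichain).

Antichain: [yh, yy, hyf, fyf, hhffh].


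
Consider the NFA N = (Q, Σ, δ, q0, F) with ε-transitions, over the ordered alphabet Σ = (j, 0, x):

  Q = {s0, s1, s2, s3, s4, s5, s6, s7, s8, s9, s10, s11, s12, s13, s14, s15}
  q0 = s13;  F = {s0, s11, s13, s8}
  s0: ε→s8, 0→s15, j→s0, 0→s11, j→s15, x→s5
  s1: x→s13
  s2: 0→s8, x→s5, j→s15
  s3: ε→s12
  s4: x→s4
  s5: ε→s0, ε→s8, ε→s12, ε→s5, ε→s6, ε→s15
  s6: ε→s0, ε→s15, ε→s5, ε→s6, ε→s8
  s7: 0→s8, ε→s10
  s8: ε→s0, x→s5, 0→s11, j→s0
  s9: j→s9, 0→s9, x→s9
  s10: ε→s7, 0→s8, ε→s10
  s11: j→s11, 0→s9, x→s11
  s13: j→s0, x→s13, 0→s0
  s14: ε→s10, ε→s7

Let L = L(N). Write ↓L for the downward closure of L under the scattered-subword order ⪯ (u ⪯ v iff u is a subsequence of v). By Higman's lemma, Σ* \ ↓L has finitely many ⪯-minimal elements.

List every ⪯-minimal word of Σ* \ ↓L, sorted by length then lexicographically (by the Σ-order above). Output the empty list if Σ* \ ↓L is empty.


|Q|=16, |F|=4, |δ|=43 (19 ε).
min D↑ (4 st, q0=0, F={3}): 0:j→1,0→1,x→0 1:j→1,0→2,x→1 2:j→2,0→3,x→2 3:j→3,0→3,x→3 (ε-aug+det+¬).
'j00': N↓-sim [9, 8, 3, 1] end={s9} rej; 3/3 deletions ∈↓L.
'000': run [9, 8, 3, 1] end={s9} ∉↓L; 3/3 del acc.
2 minimals (antichain).

min(Σ*\↓L) = [j00, 000].


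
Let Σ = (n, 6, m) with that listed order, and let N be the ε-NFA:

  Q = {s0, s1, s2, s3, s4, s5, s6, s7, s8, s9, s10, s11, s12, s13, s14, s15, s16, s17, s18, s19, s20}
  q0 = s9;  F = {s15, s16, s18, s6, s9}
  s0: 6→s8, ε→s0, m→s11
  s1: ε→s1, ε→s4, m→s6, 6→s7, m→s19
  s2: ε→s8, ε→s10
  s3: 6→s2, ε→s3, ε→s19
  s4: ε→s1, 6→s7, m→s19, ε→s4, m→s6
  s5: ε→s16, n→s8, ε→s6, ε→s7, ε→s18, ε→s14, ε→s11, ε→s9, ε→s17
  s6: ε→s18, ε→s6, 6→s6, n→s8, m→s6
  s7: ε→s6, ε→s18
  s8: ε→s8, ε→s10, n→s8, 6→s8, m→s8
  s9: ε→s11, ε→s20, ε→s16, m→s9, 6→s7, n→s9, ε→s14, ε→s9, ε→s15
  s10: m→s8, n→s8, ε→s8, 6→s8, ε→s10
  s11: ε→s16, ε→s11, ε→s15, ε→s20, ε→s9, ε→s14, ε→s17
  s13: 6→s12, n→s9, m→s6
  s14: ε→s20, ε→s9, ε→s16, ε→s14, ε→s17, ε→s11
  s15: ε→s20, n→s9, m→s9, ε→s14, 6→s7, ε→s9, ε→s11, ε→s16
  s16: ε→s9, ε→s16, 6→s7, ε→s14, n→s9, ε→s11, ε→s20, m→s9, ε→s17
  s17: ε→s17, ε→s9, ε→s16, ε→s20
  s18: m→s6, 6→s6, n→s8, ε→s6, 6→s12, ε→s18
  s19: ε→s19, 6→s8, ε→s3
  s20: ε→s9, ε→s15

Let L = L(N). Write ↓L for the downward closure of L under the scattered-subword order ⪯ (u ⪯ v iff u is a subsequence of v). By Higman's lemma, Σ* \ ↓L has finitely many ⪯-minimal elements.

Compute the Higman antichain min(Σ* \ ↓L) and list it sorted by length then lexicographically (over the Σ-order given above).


Antichain: [6n].

|Q|=21, |F|=5, |δ|=101 (65 ε).
min D↑ (3 st, q0=0, F={2}): 0:n→0,6→1,m→0 1:n→2,6→1,m→1 2:n→2,6→2,m→2 (ε-aug+det+¬).
'6n': |S_i|=[13, 6, 2] end={s10,s8} — reject; 2/2 deletions ∈↓L.
1 minimals (antichain).
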